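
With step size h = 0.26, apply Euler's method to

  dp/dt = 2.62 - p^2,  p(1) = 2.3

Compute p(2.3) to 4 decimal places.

Euler: p_{n+1} = p_n + h·f(t_n, p_n).
t=1.000000, p=2.300000: f=-2.670000 → p ← 2.300000 + 0.26·(-2.670000) = 1.605800
t=1.260000, p=1.605800: f=0.041406 → p ← 1.605800 + 0.26·0.041406 = 1.616566
t=1.520000, p=1.616566: f=0.006715 → p ← 1.616566 + 0.26·0.006715 = 1.618312
t=1.780000, p=1.618312: f=0.001067 → p ← 1.618312 + 0.26·0.001067 = 1.618589
t=2.040000, p=1.618589: f=0.000169 → p ← 1.618589 + 0.26·0.000169 = 1.618633
p(2.3) ≈ 1.6186

1.6186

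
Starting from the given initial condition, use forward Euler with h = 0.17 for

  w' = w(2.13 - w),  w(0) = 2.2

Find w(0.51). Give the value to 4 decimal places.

Euler: w_{n+1} = w_n + h·f(t_n, w_n).
t=0.000000, w=2.200000: f=-0.154000 → w ← 2.200000 + 0.17·(-0.154000) = 2.173820
t=0.170000, w=2.173820: f=-0.095257 → w ← 2.173820 + 0.17·(-0.095257) = 2.157626
t=0.340000, w=2.157626: f=-0.059607 → w ← 2.157626 + 0.17·(-0.059607) = 2.147493
w(0.51) ≈ 2.1475

2.1475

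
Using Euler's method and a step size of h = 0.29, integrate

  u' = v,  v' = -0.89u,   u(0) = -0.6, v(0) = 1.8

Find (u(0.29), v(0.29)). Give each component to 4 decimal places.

Euler on (u,v): u_{n+1} = u_n + h·u', v_{n+1} = v_n + h·v'.
0.000000: (-0.600000, 1.800000); f=(1.800000, 0.534000) → (-0.078000, 1.954860)
(u(0.29), v(0.29)) ≈ (-0.0780, 1.9549)

-0.0780, 1.9549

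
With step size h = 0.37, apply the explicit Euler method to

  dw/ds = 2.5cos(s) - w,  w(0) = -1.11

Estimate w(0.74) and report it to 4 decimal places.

Euler: w_{n+1} = w_n + h·f(s_n, w_n).
s=0.000000, w=-1.110000: f=3.610000 → w ← -1.110000 + 0.37·3.610000 = 0.225700
s=0.370000, w=0.225700: f=2.105118 → w ← 0.225700 + 0.37·2.105118 = 1.004594
w(0.74) ≈ 1.0046

1.0046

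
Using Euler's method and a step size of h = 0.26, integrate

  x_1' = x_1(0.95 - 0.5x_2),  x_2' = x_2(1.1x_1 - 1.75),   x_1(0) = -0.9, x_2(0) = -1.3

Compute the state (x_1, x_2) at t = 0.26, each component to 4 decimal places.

-1.2744, -0.3739

Euler on (x_1,x_2): x_1_{n+1} = x_1_n + h·x_1', x_2_{n+1} = x_2_n + h·x_2'.
0.000000: (-0.900000, -1.300000); f=(-1.440000, 3.562000) → (-1.274400, -0.373880)
(x_1(0.26), x_2(0.26)) ≈ (-1.2744, -0.3739)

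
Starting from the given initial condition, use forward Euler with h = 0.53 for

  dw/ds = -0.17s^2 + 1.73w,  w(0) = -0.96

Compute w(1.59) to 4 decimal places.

Euler: w_{n+1} = w_n + h·f(s_n, w_n).
s=0.000000, w=-0.960000: f=-1.660800 → w ← -0.960000 + 0.53·(-1.660800) = -1.840224
s=0.530000, w=-1.840224: f=-3.231341 → w ← -1.840224 + 0.53·(-3.231341) = -3.552834
s=1.060000, w=-3.552834: f=-6.337416 → w ← -3.552834 + 0.53·(-6.337416) = -6.911665
w(1.59) ≈ -6.9117

-6.9117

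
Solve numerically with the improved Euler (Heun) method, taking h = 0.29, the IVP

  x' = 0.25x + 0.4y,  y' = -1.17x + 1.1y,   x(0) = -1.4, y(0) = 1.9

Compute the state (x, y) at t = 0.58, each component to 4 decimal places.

Heun on (x,y): k1 = f(t_n, state_n); k2 = f(t_n + h, state_n + h·k1); state_{n+1} = state_n + (h/2)·(k1 + k2).
0.000000: (-1.400000, 1.900000)
  k1 = (0.410000, 3.728000)
  predictor → (-1.281100, 2.981120)
  k2 = (0.872173, 4.778119)
  → (-1.214085, 3.133387)
0.290000: (-1.214085, 3.133387)
  k1 = (0.949834, 4.867205)
  predictor → (-0.938633, 4.544877)
  k2 = (1.583292, 6.097565)
  → (-0.846782, 4.723279)
(x(0.58), y(0.58)) ≈ (-0.8468, 4.7233)

-0.8468, 4.7233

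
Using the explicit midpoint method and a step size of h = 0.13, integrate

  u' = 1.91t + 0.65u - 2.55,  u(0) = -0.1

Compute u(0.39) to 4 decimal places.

-1.1026

Midpoint: k1 = f(t_n, u_n); k2 = f(t_n + h/2, u_n + (h/2)·k1); u_{n+1} = u_n + h·k2.
t=0.000000, u=-0.100000:
  k1 = f(0.000000, -0.100000) = -2.615000
  k2 = f(0.065000, -0.269975) = -2.601334
  u ← -0.100000 + 0.13·(-2.601334) = -0.438173
t=0.130000, u=-0.438173:
  k1 = f(0.130000, -0.438173) = -2.586513
  k2 = f(0.195000, -0.606297) = -2.571643
  u ← -0.438173 + 0.13·(-2.571643) = -0.772487
t=0.260000, u=-0.772487:
  k1 = f(0.260000, -0.772487) = -2.555517
  k2 = f(0.325000, -0.938596) = -2.539337
  u ← -0.772487 + 0.13·(-2.539337) = -1.102601
u(0.39) ≈ -1.1026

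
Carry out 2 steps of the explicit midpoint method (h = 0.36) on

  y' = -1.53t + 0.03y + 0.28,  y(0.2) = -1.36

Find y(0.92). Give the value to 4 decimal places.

-1.8073

Midpoint: k1 = f(t_n, y_n); k2 = f(t_n + h/2, y_n + (h/2)·k1); y_{n+1} = y_n + h·k2.
t=0.200000, y=-1.360000:
  k1 = f(0.200000, -1.360000) = -0.066800
  k2 = f(0.380000, -1.372024) = -0.342561
  y ← -1.360000 + 0.36·(-0.342561) = -1.483322
t=0.560000, y=-1.483322:
  k1 = f(0.560000, -1.483322) = -0.621300
  k2 = f(0.740000, -1.595156) = -0.900055
  y ← -1.483322 + 0.36·(-0.900055) = -1.807342
y(0.92) ≈ -1.8073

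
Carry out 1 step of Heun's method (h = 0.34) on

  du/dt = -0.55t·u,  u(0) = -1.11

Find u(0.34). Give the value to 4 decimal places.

Heun: k1 = f(t_n, u_n); k2 = f(t_n + h, u_n + h·k1); u_{n+1} = u_n + (h/2)·(k1 + k2).
t=0.000000, u=-1.110000:
  k1 = f(0.000000, -1.110000) = 0.000000
  k2 = f(0.340000, -1.110000) = 0.207570
  u ← -1.110000 + (0.34/2)·(0.000000 + 0.207570) = -1.074713
u(0.34) ≈ -1.0747

-1.0747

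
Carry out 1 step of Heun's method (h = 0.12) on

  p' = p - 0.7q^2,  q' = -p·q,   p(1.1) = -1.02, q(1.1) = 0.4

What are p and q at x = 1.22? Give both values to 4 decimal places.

-1.1657, 0.4556

Heun on (p,q): k1 = f(x_n, state_n); k2 = f(x_n + h, state_n + h·k1); state_{n+1} = state_n + (h/2)·(k1 + k2).
1.100000: (-1.020000, 0.400000)
  k1 = (-1.132000, 0.408000)
  predictor → (-1.155840, 0.448960)
  k2 = (-1.296936, 0.518926)
  → (-1.165736, 0.455616)
(p(1.22), q(1.22)) ≈ (-1.1657, 0.4556)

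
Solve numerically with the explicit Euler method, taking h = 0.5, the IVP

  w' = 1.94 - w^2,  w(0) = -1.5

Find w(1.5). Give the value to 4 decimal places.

-3.1950

Euler: w_{n+1} = w_n + h·f(s_n, w_n).
s=0.000000, w=-1.500000: f=-0.310000 → w ← -1.500000 + 0.5·(-0.310000) = -1.655000
s=0.500000, w=-1.655000: f=-0.799025 → w ← -1.655000 + 0.5·(-0.799025) = -2.054513
s=1.000000, w=-2.054513: f=-2.281022 → w ← -2.054513 + 0.5·(-2.281022) = -3.195023
w(1.5) ≈ -3.1950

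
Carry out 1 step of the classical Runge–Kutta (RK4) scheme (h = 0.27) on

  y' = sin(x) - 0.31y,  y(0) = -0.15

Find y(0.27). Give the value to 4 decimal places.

-0.1027

RK4: k1 = f(x_n, y_n); k2 = f(x_n + h/2, y_n + (h/2)·k1); k3 = f(x_n + h/2, y_n + (h/2)·k2); k4 = f(x_n + h, y_n + h·k3); y_{n+1} = y_n + (h/6)·(k1 + 2k2 + 2k3 + k4).
x=0.000000, y=-0.150000:
  k1 = f(0.000000, -0.150000) = 0.046500
  k2 = f(0.135000, -0.143723) = 0.179144
  k3 = f(0.135000, -0.125816) = 0.173593
  k4 = f(0.270000, -0.103130) = 0.298702
  y ← -0.150000 + (0.27/6)·(k1 + 2k2 + 2k3 + k4) = -0.102720
y(0.27) ≈ -0.1027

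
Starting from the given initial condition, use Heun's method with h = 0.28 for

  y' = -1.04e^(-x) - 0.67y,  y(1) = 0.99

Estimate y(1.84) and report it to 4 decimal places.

0.4075

Heun: k1 = f(x_n, y_n); k2 = f(x_n + h, y_n + h·k1); y_{n+1} = y_n + (h/2)·(k1 + k2).
x=1.000000, y=0.990000:
  k1 = f(1.000000, 0.990000) = -1.045895
  k2 = f(1.280000, 0.697150) = -0.756249
  y ← 0.990000 + (0.28/2)·(-1.045895 + (-0.756249)) = 0.737700
x=1.280000, y=0.737700:
  k1 = f(1.280000, 0.737700) = -0.783418
  k2 = f(1.560000, 0.518343) = -0.565831
  y ← 0.737700 + (0.28/2)·(-0.783418 + (-0.565831)) = 0.548805
x=1.560000, y=0.548805:
  k1 = f(1.560000, 0.548805) = -0.586241
  k2 = f(1.840000, 0.384658) = -0.422891
  y ← 0.548805 + (0.28/2)·(-0.586241 + (-0.422891)) = 0.407527
y(1.84) ≈ 0.4075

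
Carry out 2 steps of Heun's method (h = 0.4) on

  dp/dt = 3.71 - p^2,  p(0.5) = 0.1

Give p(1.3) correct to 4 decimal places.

Heun: k1 = f(t_n, p_n); k2 = f(t_n + h, p_n + h·k1); p_{n+1} = p_n + (h/2)·(k1 + k2).
t=0.500000, p=0.100000:
  k1 = f(0.500000, 0.100000) = 3.700000
  k2 = f(0.900000, 1.580000) = 1.213600
  p ← 0.100000 + (0.4/2)·(3.700000 + 1.213600) = 1.082720
t=0.900000, p=1.082720:
  k1 = f(0.900000, 1.082720) = 2.537717
  k2 = f(1.300000, 2.097807) = -0.690794
  p ← 1.082720 + (0.4/2)·(2.537717 + (-0.690794)) = 1.452105
p(1.3) ≈ 1.4521

1.4521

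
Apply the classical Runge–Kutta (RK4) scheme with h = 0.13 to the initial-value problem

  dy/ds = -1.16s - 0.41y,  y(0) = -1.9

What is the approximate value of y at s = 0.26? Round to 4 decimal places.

RK4: k1 = f(s_n, y_n); k2 = f(s_n + h/2, y_n + (h/2)·k1); k3 = f(s_n + h/2, y_n + (h/2)·k2); k4 = f(s_n + h, y_n + h·k3); y_{n+1} = y_n + (h/6)·(k1 + 2k2 + 2k3 + k4).
s=0.000000, y=-1.900000:
  k1 = f(0.000000, -1.900000) = 0.779000
  k2 = f(0.065000, -1.849365) = 0.682840
  k3 = f(0.065000, -1.855615) = 0.685402
  k4 = f(0.130000, -1.810898) = 0.591668
  y ← -1.900000 + (0.13/6)·(k1 + 2k2 + 2k3 + k4) = -1.811012
s=0.130000, y=-1.811012:
  k1 = f(0.130000, -1.811012) = 0.591715
  k2 = f(0.195000, -1.772550) = 0.500546
  k3 = f(0.195000, -1.778476) = 0.502975
  k4 = f(0.260000, -1.745625) = 0.414106
  y ← -1.811012 + (0.13/6)·(k1 + 2k2 + 2k3 + k4) = -1.745733
y(0.26) ≈ -1.7457

-1.7457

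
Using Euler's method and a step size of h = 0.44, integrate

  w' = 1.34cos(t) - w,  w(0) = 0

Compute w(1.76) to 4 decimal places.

0.6275

Euler: w_{n+1} = w_n + h·f(t_n, w_n).
t=0.000000, w=0.000000: f=1.340000 → w ← 0.000000 + 0.44·1.340000 = 0.589600
t=0.440000, w=0.589600: f=0.622767 → w ← 0.589600 + 0.44·0.622767 = 0.863618
t=0.880000, w=0.863618: f=-0.009835 → w ← 0.863618 + 0.44·(-0.009835) = 0.859290
t=1.320000, w=0.859290: f=-0.526735 → w ← 0.859290 + 0.44·(-0.526735) = 0.627527
w(1.76) ≈ 0.6275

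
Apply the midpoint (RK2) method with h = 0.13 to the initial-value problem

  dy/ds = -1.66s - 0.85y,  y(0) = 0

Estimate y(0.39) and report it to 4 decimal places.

-0.1146

Midpoint: k1 = f(s_n, y_n); k2 = f(s_n + h/2, y_n + (h/2)·k1); y_{n+1} = y_n + h·k2.
s=0.000000, y=0.000000:
  k1 = f(0.000000, 0.000000) = 0.000000
  k2 = f(0.065000, 0.000000) = -0.107900
  y ← 0.000000 + 0.13·(-0.107900) = -0.014027
s=0.130000, y=-0.014027:
  k1 = f(0.130000, -0.014027) = -0.203877
  k2 = f(0.195000, -0.027279) = -0.300513
  y ← -0.014027 + 0.13·(-0.300513) = -0.053094
s=0.260000, y=-0.053094:
  k1 = f(0.260000, -0.053094) = -0.386470
  k2 = f(0.325000, -0.078214) = -0.473018
  y ← -0.053094 + 0.13·(-0.473018) = -0.114586
y(0.39) ≈ -0.1146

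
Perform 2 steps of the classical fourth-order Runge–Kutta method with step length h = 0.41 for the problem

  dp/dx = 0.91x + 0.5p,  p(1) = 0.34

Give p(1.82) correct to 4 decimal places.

RK4: k1 = f(x_n, p_n); k2 = f(x_n + h/2, p_n + (h/2)·k1); k3 = f(x_n + h/2, p_n + (h/2)·k2); k4 = f(x_n + h, p_n + h·k3); p_{n+1} = p_n + (h/6)·(k1 + 2k2 + 2k3 + k4).
x=1.000000, p=0.340000:
  k1 = f(1.000000, 0.340000) = 1.080000
  k2 = f(1.205000, 0.561400) = 1.377250
  k3 = f(1.205000, 0.622336) = 1.407718
  k4 = f(1.410000, 0.917164) = 1.741682
  p ← 0.340000 + (0.41/6)·(k1 + 2k2 + 2k3 + k4) = 0.913427
x=1.410000, p=0.913427:
  k1 = f(1.410000, 0.913427) = 1.739814
  k2 = f(1.615000, 1.270089) = 2.104695
  k3 = f(1.615000, 1.344890) = 2.142095
  k4 = f(1.820000, 1.791686) = 2.552043
  p ← 0.913427 + (0.41/6)·(k1 + 2k2 + 2k3 + k4) = 1.787099
p(1.82) ≈ 1.7871

1.7871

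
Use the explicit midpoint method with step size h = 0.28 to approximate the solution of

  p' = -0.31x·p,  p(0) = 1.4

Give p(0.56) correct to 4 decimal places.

1.3332

Midpoint: k1 = f(x_n, p_n); k2 = f(x_n + h/2, p_n + (h/2)·k1); p_{n+1} = p_n + h·k2.
x=0.000000, p=1.400000:
  k1 = f(0.000000, 1.400000) = 0.000000
  k2 = f(0.140000, 1.400000) = -0.060760
  p ← 1.400000 + 0.28·(-0.060760) = 1.382987
x=0.280000, p=1.382987:
  k1 = f(0.280000, 1.382987) = -0.120043
  k2 = f(0.420000, 1.366181) = -0.177877
  p ← 1.382987 + 0.28·(-0.177877) = 1.333182
p(0.56) ≈ 1.3332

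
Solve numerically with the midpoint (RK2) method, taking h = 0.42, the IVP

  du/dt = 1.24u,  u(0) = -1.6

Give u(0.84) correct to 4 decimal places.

Midpoint: k1 = f(t_n, u_n); k2 = f(t_n + h/2, u_n + (h/2)·k1); u_{n+1} = u_n + h·k2.
t=0.000000, u=-1.600000:
  k1 = f(0.000000, -1.600000) = -1.984000
  k2 = f(0.210000, -2.016640) = -2.500634
  u ← -1.600000 + 0.42·(-2.500634) = -2.650266
t=0.420000, u=-2.650266:
  k1 = f(0.420000, -2.650266) = -3.286330
  k2 = f(0.630000, -3.340395) = -4.142090
  u ← -2.650266 + 0.42·(-4.142090) = -4.389944
u(0.84) ≈ -4.3899

-4.3899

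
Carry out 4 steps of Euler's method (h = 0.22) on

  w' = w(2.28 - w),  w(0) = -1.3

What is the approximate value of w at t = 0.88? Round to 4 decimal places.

Euler: w_{n+1} = w_n + h·f(t_n, w_n).
t=0.000000, w=-1.300000: f=-4.654000 → w ← -1.300000 + 0.22·(-4.654000) = -2.323880
t=0.220000, w=-2.323880: f=-10.698865 → w ← -2.323880 + 0.22·(-10.698865) = -4.677630
t=0.440000, w=-4.677630: f=-32.545221 → w ← -4.677630 + 0.22·(-32.545221) = -11.837579
t=0.660000, w=-11.837579: f=-167.117955 → w ← -11.837579 + 0.22·(-167.117955) = -48.603529
w(0.88) ≈ -48.6035

-48.6035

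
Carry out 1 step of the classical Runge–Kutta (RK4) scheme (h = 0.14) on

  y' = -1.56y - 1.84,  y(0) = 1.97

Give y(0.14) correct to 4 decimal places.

RK4: k1 = f(t_n, y_n); k2 = f(t_n + h/2, y_n + (h/2)·k1); k3 = f(t_n + h/2, y_n + (h/2)·k2); k4 = f(t_n + h, y_n + h·k3); y_{n+1} = y_n + (h/6)·(k1 + 2k2 + 2k3 + k4).
t=0.000000, y=1.970000:
  k1 = f(0.000000, 1.970000) = -4.913200
  k2 = f(0.070000, 1.626076) = -4.376679
  k3 = f(0.070000, 1.663633) = -4.435267
  k4 = f(0.140000, 1.349063) = -3.944538
  y ← 1.970000 + (0.14/6)·(k1 + 2k2 + 2k3 + k4) = 1.352095
y(0.14) ≈ 1.3521

1.3521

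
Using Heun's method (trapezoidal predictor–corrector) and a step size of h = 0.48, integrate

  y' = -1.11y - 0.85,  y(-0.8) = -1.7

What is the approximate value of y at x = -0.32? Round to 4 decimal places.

Heun: k1 = f(x_n, y_n); k2 = f(x_n + h, y_n + h·k1); y_{n+1} = y_n + (h/2)·(k1 + k2).
x=-0.800000, y=-1.700000:
  k1 = f(-0.800000, -1.700000) = 1.037000
  k2 = f(-0.320000, -1.202240) = 0.484486
  y ← -1.700000 + (0.48/2)·(1.037000 + 0.484486) = -1.334843
y(-0.32) ≈ -1.3348

-1.3348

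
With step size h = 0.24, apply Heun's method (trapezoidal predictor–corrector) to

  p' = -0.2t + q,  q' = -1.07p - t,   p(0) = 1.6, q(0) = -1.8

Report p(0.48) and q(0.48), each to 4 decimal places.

Heun on (p,q): k1 = f(t_n, state_n); k2 = f(t_n + h, state_n + h·k1); state_{n+1} = state_n + (h/2)·(k1 + k2).
0.000000: (1.600000, -1.800000)
  k1 = (-1.800000, -1.712000)
  predictor → (1.168000, -2.210880)
  k2 = (-2.258880, -1.489760)
  → (1.112934, -2.184211)
0.240000: (1.112934, -2.184211)
  k1 = (-2.232211, -1.430840)
  predictor → (0.577204, -2.527613)
  k2 = (-2.623613, -1.097608)
  → (0.530236, -2.487625)
(p(0.48), q(0.48)) ≈ (0.5302, -2.4876)

0.5302, -2.4876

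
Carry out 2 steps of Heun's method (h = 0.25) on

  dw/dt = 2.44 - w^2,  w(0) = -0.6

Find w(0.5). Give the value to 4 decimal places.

0.5329

Heun: k1 = f(t_n, w_n); k2 = f(t_n + h, w_n + h·k1); w_{n+1} = w_n + (h/2)·(k1 + k2).
t=0.000000, w=-0.600000:
  k1 = f(0.000000, -0.600000) = 2.080000
  k2 = f(0.250000, -0.080000) = 2.433600
  w ← -0.600000 + (0.25/2)·(2.080000 + 2.433600) = -0.035800
t=0.250000, w=-0.035800:
  k1 = f(0.250000, -0.035800) = 2.438718
  k2 = f(0.500000, 0.573880) = 2.110662
  w ← -0.035800 + (0.25/2)·(2.438718 + 2.110662) = 0.532873
w(0.5) ≈ 0.5329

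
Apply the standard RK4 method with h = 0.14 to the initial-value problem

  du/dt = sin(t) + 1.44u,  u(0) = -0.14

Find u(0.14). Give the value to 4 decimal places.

-0.1608

RK4: k1 = f(t_n, u_n); k2 = f(t_n + h/2, u_n + (h/2)·k1); k3 = f(t_n + h/2, u_n + (h/2)·k2); k4 = f(t_n + h, u_n + h·k3); u_{n+1} = u_n + (h/6)·(k1 + 2k2 + 2k3 + k4).
t=0.000000, u=-0.140000:
  k1 = f(0.000000, -0.140000) = -0.201600
  k2 = f(0.070000, -0.154112) = -0.151978
  k3 = f(0.070000, -0.150638) = -0.146977
  k4 = f(0.140000, -0.160577) = -0.091687
  u ← -0.140000 + (0.14/6)·(k1 + 2k2 + 2k3 + k4) = -0.160795
u(0.14) ≈ -0.1608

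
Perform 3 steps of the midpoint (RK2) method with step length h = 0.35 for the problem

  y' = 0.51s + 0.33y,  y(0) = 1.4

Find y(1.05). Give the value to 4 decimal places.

Midpoint: k1 = f(s_n, y_n); k2 = f(s_n + h/2, y_n + (h/2)·k1); y_{n+1} = y_n + h·k2.
s=0.000000, y=1.400000:
  k1 = f(0.000000, 1.400000) = 0.462000
  k2 = f(0.175000, 1.480850) = 0.577931
  y ← 1.400000 + 0.35·0.577931 = 1.602276
s=0.350000, y=1.602276:
  k1 = f(0.350000, 1.602276) = 0.707251
  k2 = f(0.525000, 1.726045) = 0.837345
  y ← 1.602276 + 0.35·0.837345 = 1.895346
s=0.700000, y=1.895346:
  k1 = f(0.700000, 1.895346) = 0.982464
  k2 = f(0.875000, 2.067278) = 1.128452
  y ← 1.895346 + 0.35·1.128452 = 2.290304
y(1.05) ≈ 2.2903

2.2903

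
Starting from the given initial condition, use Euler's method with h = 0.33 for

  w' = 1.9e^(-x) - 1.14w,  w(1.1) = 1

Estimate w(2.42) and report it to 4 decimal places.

0.4053

Euler: w_{n+1} = w_n + h·f(x_n, w_n).
x=1.100000, w=1.000000: f=-0.507545 → w ← 1.000000 + 0.33·(-0.507545) = 0.832510
x=1.430000, w=0.832510: f=-0.494375 → w ← 0.832510 + 0.33·(-0.494375) = 0.669367
x=1.760000, w=0.669367: f=-0.436193 → w ← 0.669367 + 0.33·(-0.436193) = 0.525423
x=2.090000, w=0.525423: f=-0.363977 → w ← 0.525423 + 0.33·(-0.363977) = 0.405311
w(2.42) ≈ 0.4053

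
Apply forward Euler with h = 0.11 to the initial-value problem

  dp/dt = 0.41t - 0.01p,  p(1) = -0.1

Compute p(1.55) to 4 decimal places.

0.1751

Euler: p_{n+1} = p_n + h·f(t_n, p_n).
t=1.000000, p=-0.100000: f=0.411000 → p ← -0.100000 + 0.11·0.411000 = -0.054790
t=1.110000, p=-0.054790: f=0.455648 → p ← -0.054790 + 0.11·0.455648 = -0.004669
t=1.220000, p=-0.004669: f=0.500247 → p ← -0.004669 + 0.11·0.500247 = 0.050358
t=1.330000, p=0.050358: f=0.544796 → p ← 0.050358 + 0.11·0.544796 = 0.110286
t=1.440000, p=0.110286: f=0.589297 → p ← 0.110286 + 0.11·0.589297 = 0.175109
p(1.55) ≈ 0.1751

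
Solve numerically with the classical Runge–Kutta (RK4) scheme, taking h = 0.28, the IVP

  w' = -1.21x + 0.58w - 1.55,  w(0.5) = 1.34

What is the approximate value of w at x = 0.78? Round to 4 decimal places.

0.8710

RK4: k1 = f(x_n, w_n); k2 = f(x_n + h/2, w_n + (h/2)·k1); k3 = f(x_n + h/2, w_n + (h/2)·k2); k4 = f(x_n + h, w_n + h·k3); w_{n+1} = w_n + (h/6)·(k1 + 2k2 + 2k3 + k4).
x=0.500000, w=1.340000:
  k1 = f(0.500000, 1.340000) = -1.377800
  k2 = f(0.640000, 1.147108) = -1.659077
  k3 = f(0.640000, 1.107729) = -1.681917
  k4 = f(0.780000, 0.869063) = -1.989743
  w ← 1.340000 + (0.28/6)·(k1 + 2k2 + 2k3 + k4) = 0.871022
w(0.78) ≈ 0.8710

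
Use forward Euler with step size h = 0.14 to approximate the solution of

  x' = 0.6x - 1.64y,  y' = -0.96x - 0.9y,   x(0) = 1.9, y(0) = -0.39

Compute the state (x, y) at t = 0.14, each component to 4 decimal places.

2.1491, -0.5962

Euler on (x,y): x_{n+1} = x_n + h·x', y_{n+1} = y_n + h·y'.
0.000000: (1.900000, -0.390000); f=(1.779600, -1.473000) → (2.149144, -0.596220)
(x(0.14), y(0.14)) ≈ (2.1491, -0.5962)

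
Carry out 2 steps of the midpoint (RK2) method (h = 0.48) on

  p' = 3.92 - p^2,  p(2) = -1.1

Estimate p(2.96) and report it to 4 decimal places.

Midpoint: k1 = f(s_n, p_n); k2 = f(s_n + h/2, p_n + (h/2)·k1); p_{n+1} = p_n + h·k2.
s=2.000000, p=-1.100000:
  k1 = f(2.000000, -1.100000) = 2.710000
  k2 = f(2.240000, -0.449600) = 3.717860
  p ← -1.100000 + 0.48·3.717860 = 0.684573
s=2.480000, p=0.684573:
  k1 = f(2.480000, 0.684573) = 3.451360
  k2 = f(2.720000, 1.512899) = 1.631136
  p ← 0.684573 + 0.48·1.631136 = 1.467518
p(2.96) ≈ 1.4675

1.4675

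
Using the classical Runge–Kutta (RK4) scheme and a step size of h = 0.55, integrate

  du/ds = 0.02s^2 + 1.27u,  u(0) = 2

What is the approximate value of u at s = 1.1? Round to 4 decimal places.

RK4: k1 = f(s_n, u_n); k2 = f(s_n + h/2, u_n + (h/2)·k1); k3 = f(s_n + h/2, u_n + (h/2)·k2); k4 = f(s_n + h, u_n + h·k3); u_{n+1} = u_n + (h/6)·(k1 + 2k2 + 2k3 + k4).
s=0.000000, u=2.000000:
  k1 = f(0.000000, 2.000000) = 2.540000
  k2 = f(0.275000, 2.698500) = 3.428608
  k3 = f(0.275000, 2.942867) = 3.738954
  k4 = f(0.550000, 4.056425) = 5.157709
  u ← 2.000000 + (0.55/6)·(k1 + 2k2 + 2k3 + k4) = 4.019676
s=0.550000, u=4.019676:
  k1 = f(0.550000, 4.019676) = 5.111039
  k2 = f(0.825000, 5.425212) = 6.903632
  k3 = f(0.825000, 5.918175) = 7.529695
  k4 = f(1.100000, 8.161008) = 10.388680
  u ← 4.019676 + (0.55/6)·(k1 + 2k2 + 2k3 + k4) = 8.086594
u(1.1) ≈ 8.0866

8.0866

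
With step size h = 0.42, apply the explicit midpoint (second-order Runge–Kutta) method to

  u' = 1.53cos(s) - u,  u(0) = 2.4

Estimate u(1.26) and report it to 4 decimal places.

Midpoint: k1 = f(s_n, u_n); k2 = f(s_n + h/2, u_n + (h/2)·k1); u_{n+1} = u_n + h·k2.
s=0.000000, u=2.400000:
  k1 = f(0.000000, 2.400000) = -0.870000
  k2 = f(0.210000, 2.217300) = -0.720913
  u ← 2.400000 + 0.42·(-0.720913) = 2.097217
s=0.420000, u=2.097217:
  k1 = f(0.420000, 2.097217) = -0.700191
  k2 = f(0.630000, 1.950177) = -0.713895
  u ← 2.097217 + 0.42·(-0.713895) = 1.797381
s=0.840000, u=1.797381:
  k1 = f(0.840000, 1.797381) = -0.776163
  k2 = f(1.050000, 1.634387) = -0.873103
  u ← 1.797381 + 0.42·(-0.873103) = 1.430678
u(1.26) ≈ 1.4307

1.4307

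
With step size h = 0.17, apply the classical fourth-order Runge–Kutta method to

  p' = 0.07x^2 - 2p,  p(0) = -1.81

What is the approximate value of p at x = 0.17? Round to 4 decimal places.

-1.2883

RK4: k1 = f(x_n, p_n); k2 = f(x_n + h/2, p_n + (h/2)·k1); k3 = f(x_n + h/2, p_n + (h/2)·k2); k4 = f(x_n + h, p_n + h·k3); p_{n+1} = p_n + (h/6)·(k1 + 2k2 + 2k3 + k4).
x=0.000000, p=-1.810000:
  k1 = f(0.000000, -1.810000) = 3.620000
  k2 = f(0.085000, -1.502300) = 3.005106
  k3 = f(0.085000, -1.554566) = 3.109638
  k4 = f(0.170000, -1.281362) = 2.564746
  p ← -1.810000 + (0.17/6)·(k1 + 2k2 + 2k3 + k4) = -1.288263
p(0.17) ≈ -1.2883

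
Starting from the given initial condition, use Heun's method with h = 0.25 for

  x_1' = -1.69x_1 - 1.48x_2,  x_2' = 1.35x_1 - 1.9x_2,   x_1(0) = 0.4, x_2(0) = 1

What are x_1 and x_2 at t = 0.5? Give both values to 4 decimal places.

Heun on (x_1,x_2): k1 = f(t_n, state_n); k2 = f(t_n + h, state_n + h·k1); state_{n+1} = state_n + (h/2)·(k1 + k2).
0.000000: (0.400000, 1.000000)
  k1 = (-2.156000, -1.360000)
  predictor → (-0.139000, 0.660000)
  k2 = (-0.741890, -1.441650)
  → (0.037764, 0.649794)
0.250000: (0.037764, 0.649794)
  k1 = (-1.025515, -1.183627)
  predictor → (-0.218615, 0.353887)
  k2 = (-0.154293, -0.967516)
  → (-0.109712, 0.380901)
(x_1(0.5), x_2(0.5)) ≈ (-0.1097, 0.3809)

-0.1097, 0.3809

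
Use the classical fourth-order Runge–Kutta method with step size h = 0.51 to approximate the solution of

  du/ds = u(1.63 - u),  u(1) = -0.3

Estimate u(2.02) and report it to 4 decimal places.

RK4: k1 = f(s_n, u_n); k2 = f(s_n + h/2, u_n + (h/2)·k1); k3 = f(s_n + h/2, u_n + (h/2)·k2); k4 = f(s_n + h, u_n + h·k3); u_{n+1} = u_n + (h/6)·(k1 + 2k2 + 2k3 + k4).
s=1.000000, u=-0.300000:
  k1 = f(1.000000, -0.300000) = -0.579000
  k2 = f(1.255000, -0.447645) = -0.930047
  k3 = f(1.255000, -0.537162) = -1.164117
  k4 = f(1.510000, -0.893700) = -2.255430
  u ← -0.300000 + (0.51/6)·(k1 + 2k2 + 2k3 + k4) = -0.896935
s=1.510000, u=-0.896935:
  k1 = f(1.510000, -0.896935) = -2.266495
  k2 = f(1.765000, -1.474891) = -4.579375
  k3 = f(1.765000, -2.064675) = -7.628304
  k4 = f(2.020000, -4.787369) = -30.722319
  u ← -0.896935 + (0.51/6)·(k1 + 2k2 + 2k3 + k4) = -5.776289
u(2.02) ≈ -5.7763

-5.7763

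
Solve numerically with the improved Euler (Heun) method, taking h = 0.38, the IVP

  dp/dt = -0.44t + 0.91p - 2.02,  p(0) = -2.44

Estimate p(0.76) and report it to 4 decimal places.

Heun: k1 = f(t_n, p_n); k2 = f(t_n + h, p_n + h·k1); p_{n+1} = p_n + (h/2)·(k1 + k2).
t=0.000000, p=-2.440000:
  k1 = f(0.000000, -2.440000) = -4.240400
  k2 = f(0.380000, -4.051352) = -5.873930
  p ← -2.440000 + (0.38/2)·(-4.240400 + (-5.873930)) = -4.361723
t=0.380000, p=-4.361723:
  k1 = f(0.380000, -4.361723) = -6.156368
  k2 = f(0.760000, -6.701142) = -8.452440
  p ← -4.361723 + (0.38/2)·(-6.156368 + (-8.452440)) = -7.137396
p(0.76) ≈ -7.1374

-7.1374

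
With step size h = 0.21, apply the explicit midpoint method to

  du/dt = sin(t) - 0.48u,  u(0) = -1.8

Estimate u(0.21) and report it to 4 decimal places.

Midpoint: k1 = f(t_n, u_n); k2 = f(t_n + h/2, u_n + (h/2)·k1); u_{n+1} = u_n + h·k2.
t=0.000000, u=-1.800000:
  k1 = f(0.000000, -1.800000) = 0.864000
  k2 = f(0.105000, -1.709280) = 0.925262
  u ← -1.800000 + 0.21·0.925262 = -1.605695
u(0.21) ≈ -1.6057

-1.6057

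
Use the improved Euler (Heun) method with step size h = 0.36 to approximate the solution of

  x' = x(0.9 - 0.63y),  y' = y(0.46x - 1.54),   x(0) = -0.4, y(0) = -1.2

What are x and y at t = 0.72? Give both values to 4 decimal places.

-0.9942, -0.3712

Heun on (x,y): k1 = f(t_n, state_n); k2 = f(t_n + h, state_n + h·k1); state_{n+1} = state_n + (h/2)·(k1 + k2).
0.000000: (-0.400000, -1.200000)
  k1 = (-0.662400, 2.068800)
  predictor → (-0.638464, -0.455232)
  k2 = (-0.757727, 0.834756)
  → (-0.655623, -0.677360)
0.360000: (-0.655623, -0.677360)
  k1 = (-0.869839, 1.247417)
  predictor → (-0.968765, -0.228290)
  k2 = (-1.011219, 0.453300)
  → (-0.994213, -0.371231)
(x(0.72), y(0.72)) ≈ (-0.9942, -0.3712)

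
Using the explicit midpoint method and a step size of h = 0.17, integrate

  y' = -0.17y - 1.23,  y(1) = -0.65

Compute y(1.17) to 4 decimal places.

-0.8376

Midpoint: k1 = f(s_n, y_n); k2 = f(s_n + h/2, y_n + (h/2)·k1); y_{n+1} = y_n + h·k2.
s=1.000000, y=-0.650000:
  k1 = f(1.000000, -0.650000) = -1.119500
  k2 = f(1.085000, -0.745158) = -1.103323
  y ← -0.650000 + 0.17·(-1.103323) = -0.837565
y(1.17) ≈ -0.8376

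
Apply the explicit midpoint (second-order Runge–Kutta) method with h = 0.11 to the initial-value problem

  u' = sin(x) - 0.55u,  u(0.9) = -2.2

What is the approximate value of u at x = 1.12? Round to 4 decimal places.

Midpoint: k1 = f(x_n, u_n); k2 = f(x_n + h/2, u_n + (h/2)·k1); u_{n+1} = u_n + h·k2.
x=0.900000, u=-2.200000:
  k1 = f(0.900000, -2.200000) = 1.993327
  k2 = f(0.955000, -2.090367) = 1.966016
  u ← -2.200000 + 0.11·1.966016 = -1.983738
x=1.010000, u=-1.983738:
  k1 = f(1.010000, -1.983738) = 1.937888
  k2 = f(1.065000, -1.877154) = 1.907224
  u ← -1.983738 + 0.11·1.907224 = -1.773944
u(1.12) ≈ -1.7739

-1.7739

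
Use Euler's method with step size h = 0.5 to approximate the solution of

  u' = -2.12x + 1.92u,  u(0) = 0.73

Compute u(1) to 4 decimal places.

2.2744

Euler: u_{n+1} = u_n + h·f(x_n, u_n).
x=0.000000, u=0.730000: f=1.401600 → u ← 0.730000 + 0.5·1.401600 = 1.430800
x=0.500000, u=1.430800: f=1.687136 → u ← 1.430800 + 0.5·1.687136 = 2.274368
u(1) ≈ 2.2744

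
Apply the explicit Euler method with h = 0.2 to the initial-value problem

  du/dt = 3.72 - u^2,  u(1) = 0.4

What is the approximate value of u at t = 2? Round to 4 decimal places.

Euler: u_{n+1} = u_n + h·f(t_n, u_n).
t=1.000000, u=0.400000: f=3.560000 → u ← 0.400000 + 0.2·3.560000 = 1.112000
t=1.200000, u=1.112000: f=2.483456 → u ← 1.112000 + 0.2·2.483456 = 1.608691
t=1.400000, u=1.608691: f=1.132113 → u ← 1.608691 + 0.2·1.132113 = 1.835114
t=1.600000, u=1.835114: f=0.352358 → u ← 1.835114 + 0.2·0.352358 = 1.905585
t=1.800000, u=1.905585: f=0.088745 → u ← 1.905585 + 0.2·0.088745 = 1.923334
u(2) ≈ 1.9233

1.9233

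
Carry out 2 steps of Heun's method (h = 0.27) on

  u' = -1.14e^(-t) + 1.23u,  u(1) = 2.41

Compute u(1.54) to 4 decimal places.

4.3828

Heun: k1 = f(t_n, u_n); k2 = f(t_n + h, u_n + h·k1); u_{n+1} = u_n + (h/2)·(k1 + k2).
t=1.000000, u=2.410000:
  k1 = f(1.000000, 2.410000) = 2.544917
  k2 = f(1.270000, 3.097128) = 3.489319
  u ← 2.410000 + (0.27/2)·(2.544917 + 3.489319) = 3.224622
t=1.270000, u=3.224622:
  k1 = f(1.270000, 3.224622) = 3.646137
  k2 = f(1.540000, 4.209079) = 4.932773
  u ← 3.224622 + (0.27/2)·(3.646137 + 4.932773) = 4.382775
u(1.54) ≈ 4.3828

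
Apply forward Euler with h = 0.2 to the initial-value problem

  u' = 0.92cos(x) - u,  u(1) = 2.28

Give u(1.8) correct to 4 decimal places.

Euler: u_{n+1} = u_n + h·f(x_n, u_n).
x=1.000000, u=2.280000: f=-1.782922 → u ← 2.280000 + 0.2·(-1.782922) = 1.923416
x=1.200000, u=1.923416: f=-1.590046 → u ← 1.923416 + 0.2·(-1.590046) = 1.605406
x=1.400000, u=1.605406: f=-1.449037 → u ← 1.605406 + 0.2·(-1.449037) = 1.315599
x=1.600000, u=1.315599: f=-1.342463 → u ← 1.315599 + 0.2·(-1.342463) = 1.047107
u(1.8) ≈ 1.0471

1.0471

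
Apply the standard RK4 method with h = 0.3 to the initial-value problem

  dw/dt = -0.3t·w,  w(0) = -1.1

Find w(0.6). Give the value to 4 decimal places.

RK4: k1 = f(t_n, w_n); k2 = f(t_n + h/2, w_n + (h/2)·k1); k3 = f(t_n + h/2, w_n + (h/2)·k2); k4 = f(t_n + h, w_n + h·k3); w_{n+1} = w_n + (h/6)·(k1 + 2k2 + 2k3 + k4).
t=0.000000, w=-1.100000:
  k1 = f(0.000000, -1.100000) = 0.000000
  k2 = f(0.150000, -1.100000) = 0.049500
  k3 = f(0.150000, -1.092575) = 0.049166
  k4 = f(0.300000, -1.085250) = 0.097673
  w ← -1.100000 + (0.3/6)·(k1 + 2k2 + 2k3 + k4) = -1.085250
t=0.300000, w=-1.085250:
  k1 = f(0.300000, -1.085250) = 0.097672
  k2 = f(0.450000, -1.070599) = 0.144531
  k3 = f(0.450000, -1.063570) = 0.143582
  k4 = f(0.600000, -1.042175) = 0.187592
  w ← -1.085250 + (0.3/6)·(k1 + 2k2 + 2k3 + k4) = -1.042175
w(0.6) ≈ -1.0422

-1.0422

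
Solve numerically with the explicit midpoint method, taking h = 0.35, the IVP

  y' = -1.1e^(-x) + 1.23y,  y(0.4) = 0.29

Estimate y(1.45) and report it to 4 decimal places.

Midpoint: k1 = f(x_n, y_n); k2 = f(x_n + h/2, y_n + (h/2)·k1); y_{n+1} = y_n + h·k2.
x=0.400000, y=0.290000:
  k1 = f(0.400000, 0.290000) = -0.380652
  k2 = f(0.575000, 0.223386) = -0.344211
  y ← 0.290000 + 0.35·(-0.344211) = 0.169526
x=0.750000, y=0.169526:
  k1 = f(0.750000, 0.169526) = -0.311086
  k2 = f(0.925000, 0.115086) = -0.294629
  y ← 0.169526 + 0.35·(-0.294629) = 0.066406
x=1.100000, y=0.066406:
  k1 = f(1.100000, 0.066406) = -0.284478
  k2 = f(1.275000, 0.016623) = -0.286928
  y ← 0.066406 + 0.35·(-0.286928) = -0.034019
y(1.45) ≈ -0.0340

-0.0340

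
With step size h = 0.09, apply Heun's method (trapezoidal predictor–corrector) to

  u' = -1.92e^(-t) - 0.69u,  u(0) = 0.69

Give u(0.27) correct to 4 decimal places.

Heun: k1 = f(t_n, u_n); k2 = f(t_n + h, u_n + h·k1); u_{n+1} = u_n + (h/2)·(k1 + k2).
t=0.000000, u=0.690000:
  k1 = f(0.000000, 0.690000) = -2.396100
  k2 = f(0.090000, 0.474351) = -2.082050
  u ← 0.690000 + (0.09/2)·(-2.396100 + (-2.082050)) = 0.488483
t=0.090000, u=0.488483:
  k1 = f(0.090000, 0.488483) = -2.091801
  k2 = f(0.180000, 0.300221) = -1.810871
  u ← 0.488483 + (0.09/2)·(-2.091801 + (-1.810871)) = 0.312863
t=0.180000, u=0.312863:
  k1 = f(0.180000, 0.312863) = -1.819594
  k2 = f(0.270000, 0.149099) = -1.568567
  u ← 0.312863 + (0.09/2)·(-1.819594 + (-1.568567)) = 0.160396
u(0.27) ≈ 0.1604

0.1604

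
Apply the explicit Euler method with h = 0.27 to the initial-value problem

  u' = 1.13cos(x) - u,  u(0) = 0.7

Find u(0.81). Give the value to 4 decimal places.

Euler: u_{n+1} = u_n + h·f(x_n, u_n).
x=0.000000, u=0.700000: f=0.430000 → u ← 0.700000 + 0.27·0.430000 = 0.816100
x=0.270000, u=0.816100: f=0.272961 → u ← 0.816100 + 0.27·0.272961 = 0.889800
x=0.540000, u=0.889800: f=0.079411 → u ← 0.889800 + 0.27·0.079411 = 0.911241
u(0.81) ≈ 0.9112

0.9112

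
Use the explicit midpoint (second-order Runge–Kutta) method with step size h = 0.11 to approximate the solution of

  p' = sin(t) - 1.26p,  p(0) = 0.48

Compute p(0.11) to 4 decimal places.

Midpoint: k1 = f(t_n, p_n); k2 = f(t_n + h/2, p_n + (h/2)·k1); p_{n+1} = p_n + h·k2.
t=0.000000, p=0.480000:
  k1 = f(0.000000, 0.480000) = -0.604800
  k2 = f(0.055000, 0.446736) = -0.507915
  p ← 0.480000 + 0.11·(-0.507915) = 0.424129
p(0.11) ≈ 0.4241

0.4241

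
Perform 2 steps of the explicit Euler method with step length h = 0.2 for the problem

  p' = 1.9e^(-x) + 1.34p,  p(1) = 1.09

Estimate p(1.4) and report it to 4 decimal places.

2.0442

Euler: p_{n+1} = p_n + h·f(x_n, p_n).
x=1.000000, p=1.090000: f=2.159571 → p ← 1.090000 + 0.2·2.159571 = 1.521914
x=1.200000, p=1.521914: f=2.611634 → p ← 1.521914 + 0.2·2.611634 = 2.044241
p(1.4) ≈ 2.0442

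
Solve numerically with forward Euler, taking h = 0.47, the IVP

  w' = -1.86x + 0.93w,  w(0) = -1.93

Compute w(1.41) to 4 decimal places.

-7.1404

Euler: w_{n+1} = w_n + h·f(x_n, w_n).
x=0.000000, w=-1.930000: f=-1.794900 → w ← -1.930000 + 0.47·(-1.794900) = -2.773603
x=0.470000, w=-2.773603: f=-3.453651 → w ← -2.773603 + 0.47·(-3.453651) = -4.396819
x=0.940000, w=-4.396819: f=-5.837442 → w ← -4.396819 + 0.47·(-5.837442) = -7.140416
w(1.41) ≈ -7.1404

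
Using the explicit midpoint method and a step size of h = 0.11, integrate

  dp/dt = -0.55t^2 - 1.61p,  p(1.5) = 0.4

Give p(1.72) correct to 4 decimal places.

Midpoint: k1 = f(t_n, p_n); k2 = f(t_n + h/2, p_n + (h/2)·k1); p_{n+1} = p_n + h·k2.
t=1.500000, p=0.400000:
  k1 = f(1.500000, 0.400000) = -1.881500
  k2 = f(1.555000, 0.296517) = -1.807307
  p ← 0.400000 + 0.11·(-1.807307) = 0.201196
t=1.610000, p=0.201196:
  k1 = f(1.610000, 0.201196) = -1.749581
  k2 = f(1.665000, 0.104969) = -1.693724
  p ← 0.201196 + 0.11·(-1.693724) = 0.014887
p(1.72) ≈ 0.0149

0.0149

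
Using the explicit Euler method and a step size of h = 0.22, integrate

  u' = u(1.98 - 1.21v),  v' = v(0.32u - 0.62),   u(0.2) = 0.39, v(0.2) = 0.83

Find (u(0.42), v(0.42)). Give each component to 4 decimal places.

0.4737, 0.7396

Euler on (u,v): u_{n+1} = u_n + h·u', v_{n+1} = v_n + h·v'.
0.200000: (0.390000, 0.830000); f=(0.380523, -0.411016) → (0.473715, 0.739576)
(u(0.42), v(0.42)) ≈ (0.4737, 0.7396)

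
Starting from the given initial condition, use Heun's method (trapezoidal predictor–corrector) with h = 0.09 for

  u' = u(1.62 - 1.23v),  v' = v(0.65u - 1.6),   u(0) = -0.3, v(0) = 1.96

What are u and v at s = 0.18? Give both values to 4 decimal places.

Heun on (u,v): k1 = f(s_n, state_n); k2 = f(s_n + h, state_n + h·k1); state_{n+1} = state_n + (h/2)·(k1 + k2).
0.000000: (-0.300000, 1.960000)
  k1 = (0.237240, -3.518200)
  predictor → (-0.278648, 1.643362)
  k2 = (0.111831, -2.927027)
  → (-0.284292, 1.669965)
0.090000: (-0.284292, 1.669965)
  k1 = (0.123399, -2.980536)
  predictor → (-0.273186, 1.401717)
  k2 = (0.028442, -2.491650)
  → (-0.277459, 1.423716)
(u(0.18), v(0.18)) ≈ (-0.2775, 1.4237)

-0.2775, 1.4237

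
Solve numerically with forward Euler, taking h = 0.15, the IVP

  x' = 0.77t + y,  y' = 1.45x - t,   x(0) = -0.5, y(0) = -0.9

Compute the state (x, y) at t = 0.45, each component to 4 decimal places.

Euler on (x,y): x_{n+1} = x_n + h·x', y_{n+1} = y_n + h·y'.
0.000000: (-0.500000, -0.900000); f=(-0.900000, -0.725000) → (-0.635000, -1.008750)
0.150000: (-0.635000, -1.008750); f=(-0.893250, -1.070750) → (-0.768988, -1.169363)
0.300000: (-0.768988, -1.169363); f=(-0.938363, -1.415032) → (-0.909742, -1.381617)
(x(0.45), y(0.45)) ≈ (-0.9097, -1.3816)

-0.9097, -1.3816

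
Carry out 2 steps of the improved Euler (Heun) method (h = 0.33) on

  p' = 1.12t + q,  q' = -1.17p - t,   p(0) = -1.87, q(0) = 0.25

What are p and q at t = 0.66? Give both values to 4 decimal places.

Heun on (p,q): k1 = f(t_n, state_n); k2 = f(t_n + h, state_n + h·k1); state_{n+1} = state_n + (h/2)·(k1 + k2).
0.000000: (-1.870000, 0.250000)
  k1 = (0.250000, 2.187900)
  predictor → (-1.787500, 0.972007)
  k2 = (1.341607, 1.761375)
  → (-1.607385, 0.901630)
0.330000: (-1.607385, 0.901630)
  k1 = (1.271230, 1.550640)
  predictor → (-1.187879, 1.413342)
  k2 = (2.152542, 0.729818)
  → (-1.042462, 1.277906)
(p(0.66), q(0.66)) ≈ (-1.0425, 1.2779)

-1.0425, 1.2779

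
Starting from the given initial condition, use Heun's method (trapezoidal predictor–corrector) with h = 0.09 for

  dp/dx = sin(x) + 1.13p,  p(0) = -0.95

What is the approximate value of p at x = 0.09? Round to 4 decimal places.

Heun: k1 = f(x_n, p_n); k2 = f(x_n + h, p_n + h·k1); p_{n+1} = p_n + (h/2)·(k1 + k2).
x=0.000000, p=-0.950000:
  k1 = f(0.000000, -0.950000) = -1.073500
  k2 = f(0.090000, -1.046615) = -1.092796
  p ← -0.950000 + (0.09/2)·(-1.073500 + (-1.092796)) = -1.047483
p(0.09) ≈ -1.0475

-1.0475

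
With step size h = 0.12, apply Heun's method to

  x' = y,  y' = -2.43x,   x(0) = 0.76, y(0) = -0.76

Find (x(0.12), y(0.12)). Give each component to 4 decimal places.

0.6555, -0.9683

Heun on (x,y): k1 = f(s_n, state_n); k2 = f(s_n + h, state_n + h·k1); state_{n+1} = state_n + (h/2)·(k1 + k2).
0.000000: (0.760000, -0.760000)
  k1 = (-0.760000, -1.846800)
  predictor → (0.668800, -0.981616)
  k2 = (-0.981616, -1.625184)
  → (0.655503, -0.968319)
(x(0.12), y(0.12)) ≈ (0.6555, -0.9683)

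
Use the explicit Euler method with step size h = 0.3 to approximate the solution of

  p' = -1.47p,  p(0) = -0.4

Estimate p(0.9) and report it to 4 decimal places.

Euler: p_{n+1} = p_n + h·f(x_n, p_n).
x=0.000000, p=-0.400000: f=0.588000 → p ← -0.400000 + 0.3·0.588000 = -0.223600
x=0.300000, p=-0.223600: f=0.328692 → p ← -0.223600 + 0.3·0.328692 = -0.124992
x=0.600000, p=-0.124992: f=0.183739 → p ← -0.124992 + 0.3·0.183739 = -0.069871
p(0.9) ≈ -0.0699

-0.0699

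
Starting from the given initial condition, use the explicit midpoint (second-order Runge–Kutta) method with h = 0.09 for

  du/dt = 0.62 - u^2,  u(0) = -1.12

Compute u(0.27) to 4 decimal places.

Midpoint: k1 = f(t_n, u_n); k2 = f(t_n + h/2, u_n + (h/2)·k1); u_{n+1} = u_n + h·k2.
t=0.000000, u=-1.120000:
  k1 = f(0.000000, -1.120000) = -0.634400
  k2 = f(0.045000, -1.148548) = -0.699163
  u ← -1.120000 + 0.09·(-0.699163) = -1.182925
t=0.090000, u=-1.182925:
  k1 = f(0.090000, -1.182925) = -0.779311
  k2 = f(0.135000, -1.217994) = -0.863508
  u ← -1.182925 + 0.09·(-0.863508) = -1.260640
t=0.180000, u=-1.260640:
  k1 = f(0.180000, -1.260640) = -0.969214
  k2 = f(0.225000, -1.304255) = -1.081081
  u ← -1.260640 + 0.09·(-1.081081) = -1.357938
u(0.27) ≈ -1.3579

-1.3579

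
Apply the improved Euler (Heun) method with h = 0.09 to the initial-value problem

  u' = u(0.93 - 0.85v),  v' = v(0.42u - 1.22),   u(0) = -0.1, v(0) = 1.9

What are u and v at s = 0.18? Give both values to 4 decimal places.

-0.0912, 1.5153

Heun on (u,v): k1 = f(s_n, state_n); k2 = f(s_n + h, state_n + h·k1); state_{n+1} = state_n + (h/2)·(k1 + k2).
0.000000: (-0.100000, 1.900000)
  k1 = (0.068500, -2.397800)
  predictor → (-0.093835, 1.684198)
  k2 = (0.047065, -2.121097)
  → (-0.094800, 1.696650)
0.090000: (-0.094800, 1.696650)
  k1 = (0.048552, -2.137466)
  predictor → (-0.090430, 1.504278)
  k2 = (0.031527, -1.892352)
  → (-0.091196, 1.515308)
(u(0.18), v(0.18)) ≈ (-0.0912, 1.5153)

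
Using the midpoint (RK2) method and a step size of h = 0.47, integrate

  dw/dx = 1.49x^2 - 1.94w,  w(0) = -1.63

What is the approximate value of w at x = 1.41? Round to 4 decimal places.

0.6259

Midpoint: k1 = f(x_n, w_n); k2 = f(x_n + h/2, w_n + (h/2)·k1); w_{n+1} = w_n + h·k2.
x=0.000000, w=-1.630000:
  k1 = f(0.000000, -1.630000) = 3.162200
  k2 = f(0.235000, -0.886883) = 1.802838
  w ← -1.630000 + 0.47·1.802838 = -0.782666
x=0.470000, w=-0.782666:
  k1 = f(0.470000, -0.782666) = 1.847513
  k2 = f(0.705000, -0.348500) = 1.416658
  w ← -0.782666 + 0.47·1.416658 = -0.116837
x=0.940000, w=-0.116837:
  k1 = f(0.940000, -0.116837) = 1.543227
  k2 = f(1.175000, 0.245822) = 1.580237
  w ← -0.116837 + 0.47·1.580237 = 0.625875
w(1.41) ≈ 0.6259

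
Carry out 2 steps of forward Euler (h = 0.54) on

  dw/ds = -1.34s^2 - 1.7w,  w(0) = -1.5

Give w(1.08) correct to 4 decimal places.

Euler: w_{n+1} = w_n + h·f(s_n, w_n).
s=0.000000, w=-1.500000: f=2.550000 → w ← -1.500000 + 0.54·2.550000 = -0.123000
s=0.540000, w=-0.123000: f=-0.181644 → w ← -0.123000 + 0.54·(-0.181644) = -0.221088
w(1.08) ≈ -0.2211

-0.2211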